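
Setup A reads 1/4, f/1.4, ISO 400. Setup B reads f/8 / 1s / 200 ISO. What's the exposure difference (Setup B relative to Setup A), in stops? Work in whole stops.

Aperture: f/1.4 → f/2 → f/2.8 → f/4 → f/5.6 → f/8 — 5 stops smaller aperture (darker).
Shutter speed: 1/4 → 1/2 → 1 — 2 stops slower (brighter).
ISO: 400 → 200 — 1 stop lower (darker).
Net: −5 +2 −1 = −4 stops.

4 stops darker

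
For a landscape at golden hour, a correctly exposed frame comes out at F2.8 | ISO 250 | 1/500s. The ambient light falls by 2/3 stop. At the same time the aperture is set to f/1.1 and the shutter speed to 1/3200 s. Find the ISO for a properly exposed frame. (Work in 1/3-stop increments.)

ISO 400

Scene light: 2/3 stop darker.
Aperture: f/2.8 → f/2.5 → f/2.2 → f/2 → f/1.8 → f/1.6 → f/1.4 → f/1.2 → f/1.1 — 2 2/3 stops larger aperture (brighter).
Shutter speed: 1/500 → 1/640 → 1/800 → 1/1000 → 1/1250 → 1/1600 → 1/2000 → 1/2500 → 1/3200 — 2 2/3 stops faster (darker).
Net so far: 2/3 stop darker. ISO: 250 → 320 → 400.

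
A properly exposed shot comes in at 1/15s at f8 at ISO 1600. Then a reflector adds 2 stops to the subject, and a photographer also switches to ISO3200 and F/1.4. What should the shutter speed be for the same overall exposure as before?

Scene light: 2 stops brighter.
ISO: 1600 → 3200 — 1 stop raised (brighter).
Aperture: f/8 → f/5.6 → f/4 → f/2.8 → f/2 → f/1.4 — 5 stops wider (brighter).
Net so far: 8 stops brighter. Shutter speed: 1/15 → 1/30 → 1/60 → 1/125 → 1/250 → 1/500 → 1/1000 → 1/2000 → 1/4000.

1/4000s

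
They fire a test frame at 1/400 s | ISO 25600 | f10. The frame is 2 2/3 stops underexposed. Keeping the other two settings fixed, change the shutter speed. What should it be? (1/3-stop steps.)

1/60s

Underexposed by 2 2/3 stops → need 2 2/3 stops brighter.
Shutter speed: 1/400 → 1/320 → 1/250 → 1/200 → 1/160 → 1/125 → 1/100 → 1/80 → 1/60.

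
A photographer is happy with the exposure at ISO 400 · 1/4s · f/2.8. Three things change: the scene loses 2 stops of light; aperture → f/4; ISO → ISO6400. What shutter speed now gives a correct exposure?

Scene light: 2 stops darker.
Aperture: f/2.8 → f/4 — 1 stop narrower (darker).
ISO: 400 → 800 → 1600 → 3200 → 6400 — 4 stops higher (brighter).
Net so far: 1 stop brighter. Shutter speed: 1/4 → 1/8.

1/8s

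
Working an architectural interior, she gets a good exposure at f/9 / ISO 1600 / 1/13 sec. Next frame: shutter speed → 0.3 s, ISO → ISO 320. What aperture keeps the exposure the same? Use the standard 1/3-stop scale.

f/8

Shutter speed: 1/13 → 1/10 → 1/8 → 1/6 → 1/5 → 1/4 → 0.3 — 2 stops slower (brighter).
ISO: 1600 → 1250 → 1000 → 800 → 640 → 500 → 400 → 320 — 2 1/3 stops dropped (darker).
Net change so far: 1/3 stop darker. Offset with the aperture: f/9 → f/8.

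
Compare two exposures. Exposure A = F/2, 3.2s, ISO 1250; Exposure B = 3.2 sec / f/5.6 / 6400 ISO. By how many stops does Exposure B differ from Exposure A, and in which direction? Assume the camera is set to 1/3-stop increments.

Aperture: f/2 → f/2.2 → f/2.5 → f/2.8 → f/3.2 → f/3.5 → f/4 → f/4.5 → f/5 → f/5.6 — 3 stops stopped down (darker).
Shutter speed: unchanged.
ISO: 1250 → 1600 → 2000 → 2500 → 3200 → 4000 → 5000 → 6400 — 2 1/3 stops higher (brighter).
Net: −3 +2 1/3 = −2/3 stops.

2/3 stop darker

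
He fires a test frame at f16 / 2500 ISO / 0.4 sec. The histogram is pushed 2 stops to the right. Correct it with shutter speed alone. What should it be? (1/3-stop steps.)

Overexposed by 2 stops → need 2 stops darker.
Shutter speed: 0.4 → 0.3 → 1/4 → 1/5 → 1/6 → 1/8 → 1/10.

1/10s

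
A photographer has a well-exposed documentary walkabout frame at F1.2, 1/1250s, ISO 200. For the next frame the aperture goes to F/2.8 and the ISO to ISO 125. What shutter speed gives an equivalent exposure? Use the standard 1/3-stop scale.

1/160s

Aperture: f/1.2 → f/1.4 → f/1.6 → f/1.8 → f/2 → f/2.2 → f/2.5 → f/2.8 — 2 1/3 stops narrower (darker).
ISO: 200 → 160 → 125 — 2/3 stop dropped (darker).
Net change so far: 3 stops darker. Offset with the shutter speed: 1/1250 → 1/1000 → 1/800 → 1/640 → 1/500 → 1/400 → 1/320 → 1/250 → 1/200 → 1/160.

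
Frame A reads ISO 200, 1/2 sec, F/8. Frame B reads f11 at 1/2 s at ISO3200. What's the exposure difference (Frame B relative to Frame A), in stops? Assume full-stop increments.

3 stops brighter

Aperture: f/8 → f/11 — 1 stop smaller aperture (darker).
Shutter speed: unchanged.
ISO: 200 → 400 → 800 → 1600 → 3200 — 4 stops higher (brighter).
Net: −1 +4 = +3 stops.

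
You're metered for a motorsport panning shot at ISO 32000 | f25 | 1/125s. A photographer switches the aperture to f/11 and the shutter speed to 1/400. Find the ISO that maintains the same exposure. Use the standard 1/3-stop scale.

ISO 20000

Aperture: f/25 → f/22 → f/20 → f/18 → f/16 → f/14 → f/13 → f/11 — 2 1/3 stops larger aperture (brighter).
Shutter speed: 1/125 → 1/160 → 1/200 → 1/250 → 1/320 → 1/400 — 1 2/3 stops faster (darker).
Net change so far: 2/3 stop brighter. Offset with the ISO: 32000 → 25600 → 20000.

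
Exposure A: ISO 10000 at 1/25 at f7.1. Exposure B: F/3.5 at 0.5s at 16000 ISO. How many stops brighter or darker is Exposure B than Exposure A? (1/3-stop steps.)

6 1/3 stops brighter

Aperture: f/7.1 → f/6.3 → f/5.6 → f/5 → f/4.5 → f/4 → f/3.5 — 2 stops opened up (brighter).
Shutter speed: 1/25 → 1/20 → 1/15 → 1/13 → 1/10 → 1/8 → 1/6 → 1/5 → 1/4 → 0.3 → 0.4 → 0.5 — 3 2/3 stops longer (brighter).
ISO: 10000 → 12800 → 16000 — 2/3 stop raised (brighter).
Net: +2 +3 2/3 +2/3 = +6 1/3 stops.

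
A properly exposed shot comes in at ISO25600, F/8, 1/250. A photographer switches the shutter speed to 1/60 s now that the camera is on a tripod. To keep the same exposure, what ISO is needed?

ISO 6400

Shutter speed: 1/250 → 1/125 → 1/60 — 2 stops longer (brighter).
Need 2 stops darker from the ISO: 25600 → 12800 → 6400.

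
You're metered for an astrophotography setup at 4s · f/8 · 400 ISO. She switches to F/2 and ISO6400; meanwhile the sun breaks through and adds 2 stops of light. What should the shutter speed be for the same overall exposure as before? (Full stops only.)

Scene light: 2 stops brighter.
Aperture: f/8 → f/5.6 → f/4 → f/2.8 → f/2 — 4 stops wider (brighter).
ISO: 400 → 800 → 1600 → 3200 → 6400 — 4 stops higher (brighter).
Net so far: 10 stops brighter. Shutter speed: 4 → 2 → 1 → 1/2 → 1/4 → 1/8 → 1/15 → 1/30 → 1/60 → 1/125 → 1/250.

1/250s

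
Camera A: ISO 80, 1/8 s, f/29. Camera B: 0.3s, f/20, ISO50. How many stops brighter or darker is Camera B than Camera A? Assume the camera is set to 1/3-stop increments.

Aperture: f/29 → f/25 → f/22 → f/20 — 1 stop wider (brighter).
Shutter speed: 1/8 → 1/6 → 1/5 → 1/4 → 0.3 — 1 1/3 stops slower (brighter).
ISO: 80 → 64 → 50 — 2/3 stop dropped (darker).
Net: +1 +1 1/3 −2/3 = +1 2/3 stops.

1 2/3 stops brighter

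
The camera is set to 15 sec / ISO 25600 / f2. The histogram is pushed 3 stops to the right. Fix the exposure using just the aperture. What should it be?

Overexposed by 3 stops → need 3 stops darker.
Aperture: f/2 → f/2.8 → f/4 → f/5.6.

f/5.6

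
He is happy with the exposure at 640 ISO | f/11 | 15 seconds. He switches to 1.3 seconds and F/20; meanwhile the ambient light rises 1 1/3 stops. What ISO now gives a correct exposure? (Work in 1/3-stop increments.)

ISO 10000

Scene light: 1 1/3 stops brighter.
Shutter speed: 15 → 13 → 10 → 8 → 6 → 5 → 4 → 3.2 → 2.5 → 2 → 1.6 → 1.3 — 3 2/3 stops faster (darker).
Aperture: f/11 → f/13 → f/14 → f/16 → f/18 → f/20 — 1 2/3 stops stopped down (darker).
Net so far: 4 stops darker. ISO: 640 → 800 → 1000 → 1250 → 1600 → 2000 → 2500 → 3200 → 4000 → 5000 → 6400 → 8000 → 10000.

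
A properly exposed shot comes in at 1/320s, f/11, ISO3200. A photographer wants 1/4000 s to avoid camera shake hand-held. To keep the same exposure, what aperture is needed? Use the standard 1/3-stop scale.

Shutter speed: 1/320 → 1/400 → 1/500 → 1/640 → 1/800 → 1/1000 → 1/1250 → 1/1600 → 1/2000 → 1/2500 → 1/3200 → 1/4000 — 3 2/3 stops faster (darker).
Need 3 2/3 stops brighter from the aperture: f/11 → f/10 → f/9 → f/8 → f/7.1 → f/6.3 → f/5.6 → f/5 → f/4.5 → f/4 → f/3.5 → f/3.2.

f/3.2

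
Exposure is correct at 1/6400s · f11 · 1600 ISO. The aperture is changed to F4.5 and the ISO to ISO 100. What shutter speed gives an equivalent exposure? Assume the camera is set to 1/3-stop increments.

Aperture: f/11 → f/10 → f/9 → f/8 → f/7.1 → f/6.3 → f/5.6 → f/5 → f/4.5 — 2 2/3 stops opened up (brighter).
ISO: 1600 → 1250 → 1000 → 800 → 640 → 500 → 400 → 320 → 250 → 200 → 160 → 125 → 100 — 4 stops lower (darker).
Net change so far: 1 1/3 stops darker. Offset with the shutter speed: 1/6400 → 1/5000 → 1/4000 → 1/3200 → 1/2500.

1/2500s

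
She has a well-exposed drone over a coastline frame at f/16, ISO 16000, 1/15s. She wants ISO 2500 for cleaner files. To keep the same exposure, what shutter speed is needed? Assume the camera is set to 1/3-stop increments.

ISO: 16000 → 12800 → 10000 → 8000 → 6400 → 5000 → 4000 → 3200 → 2500 — 2 2/3 stops lower (darker).
Need 2 2/3 stops brighter from the shutter speed: 1/15 → 1/13 → 1/10 → 1/8 → 1/6 → 1/5 → 1/4 → 0.3 → 0.4.

0.4 s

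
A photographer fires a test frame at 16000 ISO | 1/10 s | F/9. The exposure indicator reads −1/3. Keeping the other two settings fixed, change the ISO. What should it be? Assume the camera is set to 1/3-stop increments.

Underexposed by 1/3 stop → need 1/3 stop brighter.
ISO: 16000 → 20000.

ISO 20000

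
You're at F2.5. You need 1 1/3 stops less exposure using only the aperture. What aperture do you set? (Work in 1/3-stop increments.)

f/4

Aperture: f/2.5 → f/2.8 → f/3.2 → f/3.5 → f/4 — 1 1/3 stops stopped down (darker).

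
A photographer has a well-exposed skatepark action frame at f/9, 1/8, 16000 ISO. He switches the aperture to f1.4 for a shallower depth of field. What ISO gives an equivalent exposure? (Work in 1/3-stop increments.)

ISO 400

Aperture: f/9 → f/8 → f/7.1 → f/6.3 → f/5.6 → f/5 → f/4.5 → f/4 → f/3.5 → f/3.2 → f/2.8 → f/2.5 → f/2.2 → f/2 → f/1.8 → f/1.6 → f/1.4 — 5 1/3 stops wider (brighter).
Need 5 1/3 stops darker from the ISO: 16000 → 12800 → 10000 → 8000 → 6400 → 5000 → 4000 → 3200 → 2500 → 2000 → 1600 → 1250 → 1000 → 800 → 640 → 500 → 400.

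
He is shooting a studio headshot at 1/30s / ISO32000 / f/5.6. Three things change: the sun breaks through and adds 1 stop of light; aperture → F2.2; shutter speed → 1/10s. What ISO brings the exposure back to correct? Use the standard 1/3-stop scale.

ISO 800

Scene light: 1 stop brighter.
Aperture: f/5.6 → f/5 → f/4.5 → f/4 → f/3.5 → f/3.2 → f/2.8 → f/2.5 → f/2.2 — 2 2/3 stops wider (brighter).
Shutter speed: 1/30 → 1/25 → 1/20 → 1/15 → 1/13 → 1/10 — 1 2/3 stops slower (brighter).
Net so far: 5 1/3 stops brighter. ISO: 32000 → 25600 → 20000 → 16000 → 12800 → 10000 → 8000 → 6400 → 5000 → 4000 → 3200 → 2500 → 2000 → 1600 → 1250 → 1000 → 800.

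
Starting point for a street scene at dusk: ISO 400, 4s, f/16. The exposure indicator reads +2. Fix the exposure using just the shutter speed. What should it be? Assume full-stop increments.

Overexposed by 2 stops → need 2 stops darker.
Shutter speed: 4 → 2 → 1.

1 s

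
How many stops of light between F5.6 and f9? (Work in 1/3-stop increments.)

f/5.6 → f/6.3 → f/7.1 → f/8 → f/9 — count the steps: 4 third-stops = 1 1/3 stops.

1 1/3 stops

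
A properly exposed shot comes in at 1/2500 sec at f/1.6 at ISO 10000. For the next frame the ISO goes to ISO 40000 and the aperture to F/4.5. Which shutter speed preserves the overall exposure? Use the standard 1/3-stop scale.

1/1250s

ISO: 10000 → 12800 → 16000 → 20000 → 25600 → 32000 → 40000 — 2 stops raised (brighter).
Aperture: f/1.6 → f/1.8 → f/2 → f/2.2 → f/2.5 → f/2.8 → f/3.2 → f/3.5 → f/4 → f/4.5 — 3 stops narrower (darker).
Net change so far: 1 stop darker. Offset with the shutter speed: 1/2500 → 1/2000 → 1/1600 → 1/1250.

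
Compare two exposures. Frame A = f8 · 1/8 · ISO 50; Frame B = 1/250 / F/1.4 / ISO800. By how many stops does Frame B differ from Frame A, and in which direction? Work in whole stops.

Aperture: f/8 → f/5.6 → f/4 → f/2.8 → f/2 → f/1.4 — 5 stops opened up (brighter).
Shutter speed: 1/8 → 1/15 → 1/30 → 1/60 → 1/125 → 1/250 — 5 stops shorter (darker).
ISO: 50 → 100 → 200 → 400 → 800 — 4 stops higher (brighter).
Net: +5 −5 +4 = +4 stops.

4 stops brighter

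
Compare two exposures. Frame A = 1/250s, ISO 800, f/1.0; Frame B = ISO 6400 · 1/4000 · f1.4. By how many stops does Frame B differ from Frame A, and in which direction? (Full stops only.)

Aperture: f/1.0 → f/1.4 — 1 stop stopped down (darker).
Shutter speed: 1/250 → 1/500 → 1/1000 → 1/2000 → 1/4000 — 4 stops shorter (darker).
ISO: 800 → 1600 → 3200 → 6400 — 3 stops raised (brighter).
Net: −1 −4 +3 = −2 stops.

2 stops darker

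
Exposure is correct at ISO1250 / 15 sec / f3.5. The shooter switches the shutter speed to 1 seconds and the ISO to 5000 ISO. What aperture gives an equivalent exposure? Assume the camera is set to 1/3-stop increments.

Shutter speed: 15 → 13 → 10 → 8 → 6 → 5 → 4 → 3.2 → 2.5 → 2 → 1.6 → 1.3 → 1 — 4 stops faster (darker).
ISO: 1250 → 1600 → 2000 → 2500 → 3200 → 4000 → 5000 — 2 stops higher (brighter).
Net change so far: 2 stops darker. Offset with the aperture: f/3.5 → f/3.2 → f/2.8 → f/2.5 → f/2.2 → f/2 → f/1.8.

f/1.8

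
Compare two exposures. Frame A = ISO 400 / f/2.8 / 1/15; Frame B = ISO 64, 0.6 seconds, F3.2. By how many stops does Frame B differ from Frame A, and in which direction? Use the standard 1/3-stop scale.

1/3 stop brighter

Aperture: f/2.8 → f/3.2 — 1/3 stop smaller aperture (darker).
Shutter speed: 1/15 → 1/13 → 1/10 → 1/8 → 1/6 → 1/5 → 1/4 → 0.3 → 0.4 → 0.5 → 0.6 — 3 1/3 stops slower (brighter).
ISO: 400 → 320 → 250 → 200 → 160 → 125 → 100 → 80 → 64 — 2 2/3 stops dropped (darker).
Net: −1/3 +3 1/3 −2 2/3 = +1/3 stops.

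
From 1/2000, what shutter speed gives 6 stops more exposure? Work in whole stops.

1/30s

Shutter speed: 1/2000 → 1/1000 → 1/500 → 1/250 → 1/125 → 1/60 → 1/30 — 6 stops slower (brighter).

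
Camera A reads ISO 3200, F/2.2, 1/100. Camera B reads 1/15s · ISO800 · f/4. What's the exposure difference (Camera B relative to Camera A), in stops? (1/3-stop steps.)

1 stop darker

Aperture: f/2.2 → f/2.5 → f/2.8 → f/3.2 → f/3.5 → f/4 — 1 2/3 stops smaller aperture (darker).
Shutter speed: 1/100 → 1/80 → 1/60 → 1/50 → 1/40 → 1/30 → 1/25 → 1/20 → 1/15 — 2 2/3 stops longer (brighter).
ISO: 3200 → 2500 → 2000 → 1600 → 1250 → 1000 → 800 — 2 stops dropped (darker).
Net: −1 2/3 +2 2/3 −2 = −1 stop.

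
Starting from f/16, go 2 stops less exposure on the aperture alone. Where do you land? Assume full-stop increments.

f/32

Aperture: f/16 → f/22 → f/32 — 2 stops smaller aperture (darker).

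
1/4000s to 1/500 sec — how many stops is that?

3 stops

1/4000 → 1/2000 → 1/1000 → 1/500 — count the steps: 3 stops.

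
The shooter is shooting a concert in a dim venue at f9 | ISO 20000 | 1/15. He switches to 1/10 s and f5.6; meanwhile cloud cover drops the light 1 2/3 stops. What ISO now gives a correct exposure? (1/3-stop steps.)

Scene light: 1 2/3 stops darker.
Shutter speed: 1/15 → 1/13 → 1/10 — 2/3 stop slower (brighter).
Aperture: f/9 → f/8 → f/7.1 → f/6.3 → f/5.6 — 1 1/3 stops wider (brighter).
Net so far: 1/3 stop brighter. ISO: 20000 → 16000.

ISO 16000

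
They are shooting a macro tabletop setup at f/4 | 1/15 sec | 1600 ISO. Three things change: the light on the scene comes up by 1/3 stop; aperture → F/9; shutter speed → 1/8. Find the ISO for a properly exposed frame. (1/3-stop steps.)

ISO 3200

Scene light: 1/3 stop brighter.
Aperture: f/4 → f/4.5 → f/5 → f/5.6 → f/6.3 → f/7.1 → f/8 → f/9 — 2 1/3 stops stopped down (darker).
Shutter speed: 1/15 → 1/13 → 1/10 → 1/8 — 1 stop longer (brighter).
Net so far: 1 stop darker. ISO: 1600 → 2000 → 2500 → 3200.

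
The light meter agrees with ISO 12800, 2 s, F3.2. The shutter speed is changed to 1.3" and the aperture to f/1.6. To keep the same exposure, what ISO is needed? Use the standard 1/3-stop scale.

Shutter speed: 2 → 1.6 → 1.3 — 2/3 stop shorter (darker).
Aperture: f/3.2 → f/2.8 → f/2.5 → f/2.2 → f/2 → f/1.8 → f/1.6 — 2 stops wider (brighter).
Net change so far: 1 1/3 stops brighter. Offset with the ISO: 12800 → 10000 → 8000 → 6400 → 5000.

ISO 5000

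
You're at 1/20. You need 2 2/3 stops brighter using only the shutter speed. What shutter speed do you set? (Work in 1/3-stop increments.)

0.3 s

Shutter speed: 1/20 → 1/15 → 1/13 → 1/10 → 1/8 → 1/6 → 1/5 → 1/4 → 0.3 — 2 2/3 stops longer (brighter).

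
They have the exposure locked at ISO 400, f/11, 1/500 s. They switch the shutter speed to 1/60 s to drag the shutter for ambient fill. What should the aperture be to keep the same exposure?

Shutter speed: 1/500 → 1/250 → 1/125 → 1/60 — 3 stops longer (brighter).
Need 3 stops darker from the aperture: f/11 → f/16 → f/22 → f/32.

f/32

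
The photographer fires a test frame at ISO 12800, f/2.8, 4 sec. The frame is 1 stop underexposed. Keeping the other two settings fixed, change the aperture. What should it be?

f/2

Underexposed by 1 stop → need 1 stop brighter.
Aperture: f/2.8 → f/2.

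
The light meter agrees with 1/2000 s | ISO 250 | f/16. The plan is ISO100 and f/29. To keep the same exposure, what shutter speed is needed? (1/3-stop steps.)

1/250s

ISO: 250 → 200 → 160 → 125 → 100 — 1 1/3 stops lower (darker).
Aperture: f/16 → f/18 → f/20 → f/22 → f/25 → f/29 — 1 2/3 stops stopped down (darker).
Net change so far: 3 stops darker. Offset with the shutter speed: 1/2000 → 1/1600 → 1/1250 → 1/1000 → 1/800 → 1/640 → 1/500 → 1/400 → 1/320 → 1/250.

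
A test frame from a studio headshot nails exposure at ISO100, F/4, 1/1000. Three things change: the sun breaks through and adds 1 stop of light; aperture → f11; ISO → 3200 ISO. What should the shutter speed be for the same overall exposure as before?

Scene light: 1 stop brighter.
Aperture: f/4 → f/5.6 → f/8 → f/11 — 3 stops narrower (darker).
ISO: 100 → 200 → 400 → 800 → 1600 → 3200 — 5 stops raised (brighter).
Net so far: 3 stops brighter. Shutter speed: 1/1000 → 1/2000 → 1/4000 → 1/8000.

1/8000s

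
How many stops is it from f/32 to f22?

f/32 → f/22 — count the steps: 1 stop.

1 stop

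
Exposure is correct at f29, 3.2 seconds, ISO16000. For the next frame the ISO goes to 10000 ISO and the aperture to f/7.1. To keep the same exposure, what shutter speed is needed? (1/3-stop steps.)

0.3 s

ISO: 16000 → 12800 → 10000 — 2/3 stop lower (darker).
Aperture: f/29 → f/25 → f/22 → f/20 → f/18 → f/16 → f/14 → f/13 → f/11 → f/10 → f/9 → f/8 → f/7.1 — 4 stops larger aperture (brighter).
Net change so far: 3 1/3 stops brighter. Offset with the shutter speed: 3.2 → 2.5 → 2 → 1.6 → 1.3 → 1 → 0.8 → 0.6 → 0.5 → 0.4 → 0.3.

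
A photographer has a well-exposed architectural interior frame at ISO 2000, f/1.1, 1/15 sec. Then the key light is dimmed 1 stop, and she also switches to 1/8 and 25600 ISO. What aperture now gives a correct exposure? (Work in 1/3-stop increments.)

f/4

Scene light: 1 stop darker.
Shutter speed: 1/15 → 1/13 → 1/10 → 1/8 — 1 stop slower (brighter).
ISO: 2000 → 2500 → 3200 → 4000 → 5000 → 6400 → 8000 → 10000 → 12800 → 16000 → 20000 → 25600 — 3 2/3 stops higher (brighter).
Net so far: 3 2/3 stops brighter. Aperture: f/1.1 → f/1.2 → f/1.4 → f/1.6 → f/1.8 → f/2 → f/2.2 → f/2.5 → f/2.8 → f/3.2 → f/3.5 → f/4.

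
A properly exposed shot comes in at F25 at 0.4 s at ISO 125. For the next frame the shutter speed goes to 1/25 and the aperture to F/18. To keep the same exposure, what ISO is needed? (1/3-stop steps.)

ISO 640

Shutter speed: 0.4 → 0.3 → 1/4 → 1/5 → 1/6 → 1/8 → 1/10 → 1/13 → 1/15 → 1/20 → 1/25 — 3 1/3 stops faster (darker).
Aperture: f/25 → f/22 → f/20 → f/18 — 1 stop larger aperture (brighter).
Net change so far: 2 1/3 stops darker. Offset with the ISO: 125 → 160 → 200 → 250 → 320 → 400 → 500 → 640.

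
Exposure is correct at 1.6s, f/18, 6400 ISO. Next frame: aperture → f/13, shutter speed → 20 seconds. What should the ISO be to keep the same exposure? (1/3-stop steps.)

Aperture: f/18 → f/16 → f/14 → f/13 — 1 stop wider (brighter).
Shutter speed: 1.6 → 2 → 2.5 → 3.2 → 4 → 5 → 6 → 8 → 10 → 13 → 15 → 20 — 3 2/3 stops slower (brighter).
Net change so far: 4 2/3 stops brighter. Offset with the ISO: 6400 → 5000 → 4000 → 3200 → 2500 → 2000 → 1600 → 1250 → 1000 → 800 → 640 → 500 → 400 → 320 → 250.

ISO 250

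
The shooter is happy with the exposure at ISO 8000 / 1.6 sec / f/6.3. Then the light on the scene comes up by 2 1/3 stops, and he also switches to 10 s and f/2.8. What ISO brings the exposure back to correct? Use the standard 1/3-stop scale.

ISO 50

Scene light: 2 1/3 stops brighter.
Shutter speed: 1.6 → 2 → 2.5 → 3.2 → 4 → 5 → 6 → 8 → 10 — 2 2/3 stops longer (brighter).
Aperture: f/6.3 → f/5.6 → f/5 → f/4.5 → f/4 → f/3.5 → f/3.2 → f/2.8 — 2 1/3 stops opened up (brighter).
Net so far: 7 1/3 stops brighter. ISO: 8000 → 6400 → 5000 → 4000 → 3200 → 2500 → 2000 → 1600 → 1250 → 1000 → 800 → 640 → 500 → 400 → 320 → 250 → 200 → 160 → 125 → 100 → 80 → 64 → 50.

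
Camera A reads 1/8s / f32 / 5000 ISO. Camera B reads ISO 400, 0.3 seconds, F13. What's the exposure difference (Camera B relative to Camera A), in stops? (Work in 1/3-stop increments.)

1/3 stop brighter

Aperture: f/32 → f/29 → f/25 → f/22 → f/20 → f/18 → f/16 → f/14 → f/13 — 2 2/3 stops wider (brighter).
Shutter speed: 1/8 → 1/6 → 1/5 → 1/4 → 0.3 — 1 1/3 stops slower (brighter).
ISO: 5000 → 4000 → 3200 → 2500 → 2000 → 1600 → 1250 → 1000 → 800 → 640 → 500 → 400 — 3 2/3 stops lower (darker).
Net: +2 2/3 +1 1/3 −3 2/3 = +1/3 stops.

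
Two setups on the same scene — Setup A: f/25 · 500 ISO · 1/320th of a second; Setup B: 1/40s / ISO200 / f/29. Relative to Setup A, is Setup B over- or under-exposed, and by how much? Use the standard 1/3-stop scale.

1 1/3 stops brighter

Aperture: f/25 → f/29 — 1/3 stop narrower (darker).
Shutter speed: 1/320 → 1/250 → 1/200 → 1/160 → 1/125 → 1/100 → 1/80 → 1/60 → 1/50 → 1/40 — 3 stops slower (brighter).
ISO: 500 → 400 → 320 → 250 → 200 — 1 1/3 stops dropped (darker).
Net: −1/3 +3 −1 1/3 = +1 1/3 stops.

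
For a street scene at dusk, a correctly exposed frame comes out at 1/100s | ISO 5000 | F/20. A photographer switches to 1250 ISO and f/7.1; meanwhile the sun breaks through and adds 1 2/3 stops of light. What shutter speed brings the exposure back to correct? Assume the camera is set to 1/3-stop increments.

1/640s

Scene light: 1 2/3 stops brighter.
ISO: 5000 → 4000 → 3200 → 2500 → 2000 → 1600 → 1250 — 2 stops lower (darker).
Aperture: f/20 → f/18 → f/16 → f/14 → f/13 → f/11 → f/10 → f/9 → f/8 → f/7.1 — 3 stops larger aperture (brighter).
Net so far: 2 2/3 stops brighter. Shutter speed: 1/100 → 1/125 → 1/160 → 1/200 → 1/250 → 1/320 → 1/400 → 1/500 → 1/640.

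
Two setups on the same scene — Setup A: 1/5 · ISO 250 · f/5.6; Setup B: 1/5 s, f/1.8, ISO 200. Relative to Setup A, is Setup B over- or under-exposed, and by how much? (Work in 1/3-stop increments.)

3 stops brighter

Aperture: f/5.6 → f/5 → f/4.5 → f/4 → f/3.5 → f/3.2 → f/2.8 → f/2.5 → f/2.2 → f/2 → f/1.8 — 3 1/3 stops opened up (brighter).
Shutter speed: unchanged.
ISO: 250 → 200 — 1/3 stop lower (darker).
Net: +3 1/3 −1/3 = +3 stops.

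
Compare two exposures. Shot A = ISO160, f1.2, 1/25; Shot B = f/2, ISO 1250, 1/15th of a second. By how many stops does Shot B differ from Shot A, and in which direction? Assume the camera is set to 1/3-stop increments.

2 1/3 stops brighter

Aperture: f/1.2 → f/1.4 → f/1.6 → f/1.8 → f/2 — 1 1/3 stops smaller aperture (darker).
Shutter speed: 1/25 → 1/20 → 1/15 — 2/3 stop slower (brighter).
ISO: 160 → 200 → 250 → 320 → 400 → 500 → 640 → 800 → 1000 → 1250 — 3 stops higher (brighter).
Net: −1 1/3 +2/3 +3 = +2 1/3 stops.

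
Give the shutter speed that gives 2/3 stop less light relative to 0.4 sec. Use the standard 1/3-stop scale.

1/4s

Shutter speed: 0.4 → 0.3 → 1/4 — 2/3 stop shorter (darker).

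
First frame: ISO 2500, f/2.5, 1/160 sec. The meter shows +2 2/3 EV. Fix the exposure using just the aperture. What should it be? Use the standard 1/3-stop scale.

Overexposed by 2 2/3 stops → need 2 2/3 stops darker.
Aperture: f/2.5 → f/2.8 → f/3.2 → f/3.5 → f/4 → f/4.5 → f/5 → f/5.6 → f/6.3.

f/6.3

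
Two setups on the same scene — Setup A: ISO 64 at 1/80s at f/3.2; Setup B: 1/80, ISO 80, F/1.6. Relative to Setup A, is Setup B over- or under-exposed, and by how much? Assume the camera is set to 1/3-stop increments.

Aperture: f/3.2 → f/2.8 → f/2.5 → f/2.2 → f/2 → f/1.8 → f/1.6 — 2 stops wider (brighter).
Shutter speed: unchanged.
ISO: 64 → 80 — 1/3 stop higher (brighter).
Net: +2 +1/3 = +2 1/3 stops.

2 1/3 stops brighter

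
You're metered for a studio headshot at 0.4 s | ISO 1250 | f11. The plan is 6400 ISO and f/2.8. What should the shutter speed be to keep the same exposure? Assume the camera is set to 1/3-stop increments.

1/200s

ISO: 1250 → 1600 → 2000 → 2500 → 3200 → 4000 → 5000 → 6400 — 2 1/3 stops raised (brighter).
Aperture: f/11 → f/10 → f/9 → f/8 → f/7.1 → f/6.3 → f/5.6 → f/5 → f/4.5 → f/4 → f/3.5 → f/3.2 → f/2.8 — 4 stops wider (brighter).
Net change so far: 6 1/3 stops brighter. Offset with the shutter speed: 0.4 → 0.3 → 1/4 → 1/5 → 1/6 → 1/8 → 1/10 → 1/13 → 1/15 → 1/20 → 1/25 → 1/30 → 1/40 → 1/50 → 1/60 → 1/80 → 1/100 → 1/125 → 1/160 → 1/200.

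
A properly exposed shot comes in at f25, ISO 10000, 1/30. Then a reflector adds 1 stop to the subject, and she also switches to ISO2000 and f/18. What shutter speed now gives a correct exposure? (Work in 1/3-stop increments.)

1/25s

Scene light: 1 stop brighter.
ISO: 10000 → 8000 → 6400 → 5000 → 4000 → 3200 → 2500 → 2000 — 2 1/3 stops lower (darker).
Aperture: f/25 → f/22 → f/20 → f/18 — 1 stop wider (brighter).
Net so far: 1/3 stop darker. Shutter speed: 1/30 → 1/25.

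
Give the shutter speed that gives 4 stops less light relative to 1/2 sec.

1/30s

Shutter speed: 1/2 → 1/4 → 1/8 → 1/15 → 1/30 — 4 stops faster (darker).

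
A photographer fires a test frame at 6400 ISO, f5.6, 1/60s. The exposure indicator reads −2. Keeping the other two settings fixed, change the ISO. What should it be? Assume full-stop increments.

Underexposed by 2 stops → need 2 stops brighter.
ISO: 6400 → 12800 → 25600.

ISO 25600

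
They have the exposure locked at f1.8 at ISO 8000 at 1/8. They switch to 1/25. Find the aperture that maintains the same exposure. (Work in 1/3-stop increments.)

f/1.0

Shutter speed: 1/8 → 1/10 → 1/13 → 1/15 → 1/20 → 1/25 — 1 2/3 stops faster (darker).
Need 1 2/3 stops brighter from the aperture: f/1.8 → f/1.6 → f/1.4 → f/1.2 → f/1.1 → f/1.0.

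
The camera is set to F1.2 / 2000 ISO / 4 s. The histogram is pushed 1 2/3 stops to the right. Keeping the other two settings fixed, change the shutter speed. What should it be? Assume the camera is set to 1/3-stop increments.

1.3 s

Overexposed by 1 2/3 stops → need 1 2/3 stops darker.
Shutter speed: 4 → 3.2 → 2.5 → 2 → 1.6 → 1.3.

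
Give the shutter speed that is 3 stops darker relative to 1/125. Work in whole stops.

1/1000s

Shutter speed: 1/125 → 1/250 → 1/500 → 1/1000 — 3 stops faster (darker).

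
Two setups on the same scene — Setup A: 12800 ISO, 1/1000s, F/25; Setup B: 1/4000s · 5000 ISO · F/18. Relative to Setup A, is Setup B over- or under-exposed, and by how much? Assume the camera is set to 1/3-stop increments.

Aperture: f/25 → f/22 → f/20 → f/18 — 1 stop larger aperture (brighter).
Shutter speed: 1/1000 → 1/1250 → 1/1600 → 1/2000 → 1/2500 → 1/3200 → 1/4000 — 2 stops faster (darker).
ISO: 12800 → 10000 → 8000 → 6400 → 5000 — 1 1/3 stops lower (darker).
Net: +1 −2 −1 1/3 = −2 1/3 stops.

2 1/3 stops darker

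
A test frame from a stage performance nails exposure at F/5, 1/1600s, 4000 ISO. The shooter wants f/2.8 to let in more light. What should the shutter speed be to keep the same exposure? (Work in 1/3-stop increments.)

Aperture: f/5 → f/4.5 → f/4 → f/3.5 → f/3.2 → f/2.8 — 1 2/3 stops wider (brighter).
Need 1 2/3 stops darker from the shutter speed: 1/1600 → 1/2000 → 1/2500 → 1/3200 → 1/4000 → 1/5000.

1/5000s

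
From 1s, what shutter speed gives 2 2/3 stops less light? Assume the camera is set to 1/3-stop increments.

1/6s

Shutter speed: 1 → 0.8 → 0.6 → 0.5 → 0.4 → 0.3 → 1/4 → 1/5 → 1/6 — 2 2/3 stops shorter (darker).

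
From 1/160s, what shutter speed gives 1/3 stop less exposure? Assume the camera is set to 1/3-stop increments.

Shutter speed: 1/160 → 1/200 — 1/3 stop faster (darker).

1/200s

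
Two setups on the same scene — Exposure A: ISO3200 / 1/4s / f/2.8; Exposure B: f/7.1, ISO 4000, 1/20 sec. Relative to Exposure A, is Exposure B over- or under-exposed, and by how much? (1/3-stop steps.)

4 2/3 stops darker

Aperture: f/2.8 → f/3.2 → f/3.5 → f/4 → f/4.5 → f/5 → f/5.6 → f/6.3 → f/7.1 — 2 2/3 stops smaller aperture (darker).
Shutter speed: 1/4 → 1/5 → 1/6 → 1/8 → 1/10 → 1/13 → 1/15 → 1/20 — 2 1/3 stops shorter (darker).
ISO: 3200 → 4000 — 1/3 stop raised (brighter).
Net: −2 2/3 −2 1/3 +1/3 = −4 2/3 stops.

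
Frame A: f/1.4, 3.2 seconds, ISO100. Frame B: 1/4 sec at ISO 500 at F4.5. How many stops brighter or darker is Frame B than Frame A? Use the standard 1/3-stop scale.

Aperture: f/1.4 → f/1.6 → f/1.8 → f/2 → f/2.2 → f/2.5 → f/2.8 → f/3.2 → f/3.5 → f/4 → f/4.5 — 3 1/3 stops stopped down (darker).
Shutter speed: 3.2 → 2.5 → 2 → 1.6 → 1.3 → 1 → 0.8 → 0.6 → 0.5 → 0.4 → 0.3 → 1/4 — 3 2/3 stops shorter (darker).
ISO: 100 → 125 → 160 → 200 → 250 → 320 → 400 → 500 — 2 1/3 stops higher (brighter).
Net: −3 1/3 −3 2/3 +2 1/3 = −4 2/3 stops.

4 2/3 stops darker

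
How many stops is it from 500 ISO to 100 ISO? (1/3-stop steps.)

2 1/3 stops

500 → 400 → 320 → 250 → 200 → 160 → 125 → 100 — count the steps: 7 third-stops = 2 1/3 stops.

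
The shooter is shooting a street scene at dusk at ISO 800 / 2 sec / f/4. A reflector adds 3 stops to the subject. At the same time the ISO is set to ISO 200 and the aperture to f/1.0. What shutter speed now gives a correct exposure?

Scene light: 3 stops brighter.
ISO: 800 → 400 → 200 — 2 stops dropped (darker).
Aperture: f/4 → f/2.8 → f/2 → f/1.4 → f/1.0 — 4 stops wider (brighter).
Net so far: 5 stops brighter. Shutter speed: 2 → 1 → 1/2 → 1/4 → 1/8 → 1/15.

1/15s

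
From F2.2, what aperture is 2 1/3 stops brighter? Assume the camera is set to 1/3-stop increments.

Aperture: f/2.2 → f/2 → f/1.8 → f/1.6 → f/1.4 → f/1.2 → f/1.1 → f/1.0 — 2 1/3 stops opened up (brighter).

f/1.0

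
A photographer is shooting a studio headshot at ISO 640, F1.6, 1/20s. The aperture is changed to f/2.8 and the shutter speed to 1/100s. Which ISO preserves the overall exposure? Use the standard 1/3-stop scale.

Aperture: f/1.6 → f/1.8 → f/2 → f/2.2 → f/2.5 → f/2.8 — 1 2/3 stops stopped down (darker).
Shutter speed: 1/20 → 1/25 → 1/30 → 1/40 → 1/50 → 1/60 → 1/80 → 1/100 — 2 1/3 stops shorter (darker).
Net change so far: 4 stops darker. Offset with the ISO: 640 → 800 → 1000 → 1250 → 1600 → 2000 → 2500 → 3200 → 4000 → 5000 → 6400 → 8000 → 10000.

ISO 10000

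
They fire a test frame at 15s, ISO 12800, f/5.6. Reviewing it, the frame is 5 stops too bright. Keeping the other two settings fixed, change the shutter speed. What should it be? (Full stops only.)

1/2s

Overexposed by 5 stops → need 5 stops darker.
Shutter speed: 15 → 8 → 4 → 2 → 1 → 1/2.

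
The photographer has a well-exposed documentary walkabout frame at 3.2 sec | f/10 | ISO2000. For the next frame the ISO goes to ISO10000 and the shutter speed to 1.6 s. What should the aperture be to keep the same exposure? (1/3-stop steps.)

ISO: 2000 → 2500 → 3200 → 4000 → 5000 → 6400 → 8000 → 10000 — 2 1/3 stops raised (brighter).
Shutter speed: 3.2 → 2.5 → 2 → 1.6 — 1 stop faster (darker).
Net change so far: 1 1/3 stops brighter. Offset with the aperture: f/10 → f/11 → f/13 → f/14 → f/16.

f/16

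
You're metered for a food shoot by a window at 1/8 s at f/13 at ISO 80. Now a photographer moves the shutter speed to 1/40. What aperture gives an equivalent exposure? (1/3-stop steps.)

f/5.6

Shutter speed: 1/8 → 1/10 → 1/13 → 1/15 → 1/20 → 1/25 → 1/30 → 1/40 — 2 1/3 stops faster (darker).
Need 2 1/3 stops brighter from the aperture: f/13 → f/11 → f/10 → f/9 → f/8 → f/7.1 → f/6.3 → f/5.6.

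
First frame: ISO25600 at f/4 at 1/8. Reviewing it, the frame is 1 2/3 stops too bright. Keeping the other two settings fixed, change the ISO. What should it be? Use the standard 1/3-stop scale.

Overexposed by 1 2/3 stops → need 1 2/3 stops darker.
ISO: 25600 → 20000 → 16000 → 12800 → 10000 → 8000.

ISO 8000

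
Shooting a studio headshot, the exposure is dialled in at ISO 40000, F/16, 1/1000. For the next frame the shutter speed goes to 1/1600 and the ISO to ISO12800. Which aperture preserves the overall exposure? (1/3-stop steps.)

Shutter speed: 1/1000 → 1/1250 → 1/1600 — 2/3 stop faster (darker).
ISO: 40000 → 32000 → 25600 → 20000 → 16000 → 12800 — 1 2/3 stops dropped (darker).
Net change so far: 2 1/3 stops darker. Offset with the aperture: f/16 → f/14 → f/13 → f/11 → f/10 → f/9 → f/8 → f/7.1.

f/7.1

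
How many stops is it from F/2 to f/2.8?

1 stop

f/2 → f/2.8 — count the steps: 1 stop.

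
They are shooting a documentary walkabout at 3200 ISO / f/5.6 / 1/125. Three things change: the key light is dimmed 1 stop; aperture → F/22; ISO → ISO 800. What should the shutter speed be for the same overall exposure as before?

1 s

Scene light: 1 stop darker.
Aperture: f/5.6 → f/8 → f/11 → f/16 → f/22 — 4 stops narrower (darker).
ISO: 3200 → 1600 → 800 — 2 stops lower (darker).
Net so far: 7 stops darker. Shutter speed: 1/125 → 1/60 → 1/30 → 1/15 → 1/8 → 1/4 → 1/2 → 1.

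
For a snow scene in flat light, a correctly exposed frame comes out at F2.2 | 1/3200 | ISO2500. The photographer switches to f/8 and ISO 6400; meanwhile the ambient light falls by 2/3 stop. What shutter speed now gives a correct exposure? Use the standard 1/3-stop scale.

Scene light: 2/3 stop darker.
Aperture: f/2.2 → f/2.5 → f/2.8 → f/3.2 → f/3.5 → f/4 → f/4.5 → f/5 → f/5.6 → f/6.3 → f/7.1 → f/8 — 3 2/3 stops stopped down (darker).
ISO: 2500 → 3200 → 4000 → 5000 → 6400 — 1 1/3 stops higher (brighter).
Net so far: 3 stops darker. Shutter speed: 1/3200 → 1/2500 → 1/2000 → 1/1600 → 1/1250 → 1/1000 → 1/800 → 1/640 → 1/500 → 1/400.

1/400s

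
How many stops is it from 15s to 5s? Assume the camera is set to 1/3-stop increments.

1 2/3 stops

15 → 13 → 10 → 8 → 6 → 5 — count the steps: 5 third-stops = 1 2/3 stops.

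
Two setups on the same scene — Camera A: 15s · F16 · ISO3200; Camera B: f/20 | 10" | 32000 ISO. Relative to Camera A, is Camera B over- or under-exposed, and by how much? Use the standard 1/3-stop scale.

Aperture: f/16 → f/18 → f/20 — 2/3 stop smaller aperture (darker).
Shutter speed: 15 → 13 → 10 — 2/3 stop shorter (darker).
ISO: 3200 → 4000 → 5000 → 6400 → 8000 → 10000 → 12800 → 16000 → 20000 → 25600 → 32000 — 3 1/3 stops raised (brighter).
Net: −2/3 −2/3 +3 1/3 = +2 stops.

2 stops brighter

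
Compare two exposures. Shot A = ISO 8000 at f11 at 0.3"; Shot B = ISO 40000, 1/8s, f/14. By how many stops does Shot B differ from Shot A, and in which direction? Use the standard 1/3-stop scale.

1/3 stop brighter

Aperture: f/11 → f/13 → f/14 — 2/3 stop narrower (darker).
Shutter speed: 0.3 → 1/4 → 1/5 → 1/6 → 1/8 — 1 1/3 stops shorter (darker).
ISO: 8000 → 10000 → 12800 → 16000 → 20000 → 25600 → 32000 → 40000 — 2 1/3 stops higher (brighter).
Net: −2/3 −1 1/3 +2 1/3 = +1/3 stops.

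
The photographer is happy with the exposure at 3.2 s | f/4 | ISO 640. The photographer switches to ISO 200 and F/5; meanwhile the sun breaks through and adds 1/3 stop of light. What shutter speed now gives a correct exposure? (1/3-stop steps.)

13 s

Scene light: 1/3 stop brighter.
ISO: 640 → 500 → 400 → 320 → 250 → 200 — 1 2/3 stops lower (darker).
Aperture: f/4 → f/4.5 → f/5 — 2/3 stop stopped down (darker).
Net so far: 2 stops darker. Shutter speed: 3.2 → 4 → 5 → 6 → 8 → 10 → 13.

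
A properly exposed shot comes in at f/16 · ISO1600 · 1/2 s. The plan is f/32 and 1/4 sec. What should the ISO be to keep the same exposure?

Aperture: f/16 → f/22 → f/32 — 2 stops smaller aperture (darker).
Shutter speed: 1/2 → 1/4 — 1 stop shorter (darker).
Net change so far: 3 stops darker. Offset with the ISO: 1600 → 3200 → 6400 → 12800.

ISO 12800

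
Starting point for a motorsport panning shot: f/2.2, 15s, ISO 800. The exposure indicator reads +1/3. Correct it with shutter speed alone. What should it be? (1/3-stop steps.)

Overexposed by 1/3 stop → need 1/3 stop darker.
Shutter speed: 15 → 13.

13 s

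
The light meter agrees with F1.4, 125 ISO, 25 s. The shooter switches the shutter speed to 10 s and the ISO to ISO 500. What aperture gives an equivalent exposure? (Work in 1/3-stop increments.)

Shutter speed: 25 → 20 → 15 → 13 → 10 — 1 1/3 stops faster (darker).
ISO: 125 → 160 → 200 → 250 → 320 → 400 → 500 — 2 stops higher (brighter).
Net change so far: 2/3 stop brighter. Offset with the aperture: f/1.4 → f/1.6 → f/1.8.

f/1.8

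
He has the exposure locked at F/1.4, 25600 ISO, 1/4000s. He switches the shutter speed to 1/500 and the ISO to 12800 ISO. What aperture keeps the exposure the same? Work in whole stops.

f/2.8

Shutter speed: 1/4000 → 1/2000 → 1/1000 → 1/500 — 3 stops slower (brighter).
ISO: 25600 → 12800 — 1 stop dropped (darker).
Net change so far: 2 stops brighter. Offset with the aperture: f/1.4 → f/2 → f/2.8.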